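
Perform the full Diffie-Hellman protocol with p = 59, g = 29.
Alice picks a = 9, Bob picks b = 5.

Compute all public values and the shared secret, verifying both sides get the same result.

Step 1: A = g^a mod p = 29^9 mod 59 = 28.
Step 2: B = g^b mod p = 29^5 mod 59 = 35.
Step 3: Alice computes s = B^a mod p = 35^9 mod 59 = 9.
Step 4: Bob computes s = A^b mod p = 28^5 mod 59 = 9.
Both sides agree: shared secret = 9.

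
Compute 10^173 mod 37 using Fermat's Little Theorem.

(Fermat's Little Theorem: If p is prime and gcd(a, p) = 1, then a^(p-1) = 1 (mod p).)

Step 1: Since 37 is prime, by Fermat's Little Theorem: 10^36 = 1 (mod 37).
Step 2: Reduce exponent: 173 mod 36 = 29.
Step 3: So 10^173 = 10^29 (mod 37).
Step 4: 10^29 mod 37 = 26.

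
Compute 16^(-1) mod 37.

Step 1: We need x such that 16 * x = 1 (mod 37).
Step 2: Using the extended Euclidean algorithm or trial:
  16 * 7 = 112 = 3 * 37 + 1.
Step 3: Since 112 mod 37 = 1, the inverse is x = 7.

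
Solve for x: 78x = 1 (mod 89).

Step 1: We need x such that 78 * x = 1 (mod 89).
Step 2: Using the extended Euclidean algorithm or trial:
  78 * 8 = 624 = 7 * 89 + 1.
Step 3: Since 624 mod 89 = 1, the inverse is x = 8.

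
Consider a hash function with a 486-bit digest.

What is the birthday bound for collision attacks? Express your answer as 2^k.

Step 1: The birthday paradox gives collision probability ~50% after sqrt(2^n) = 2^(n/2) hashes.
Step 2: For 486-bit output: 2^(486/2) = 2^243.
Step 3: Approximately 2^243 hash computations needed.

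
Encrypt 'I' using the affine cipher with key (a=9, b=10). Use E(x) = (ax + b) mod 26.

Step 1: Convert 'I' to number: x = 8.
Step 2: E(8) = (9 * 8 + 10) mod 26 = 82 mod 26 = 4.
Step 3: Convert 4 back to letter: E.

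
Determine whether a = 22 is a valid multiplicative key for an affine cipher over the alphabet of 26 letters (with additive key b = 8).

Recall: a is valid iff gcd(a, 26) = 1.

Step 1: Compute gcd(22, 26).
Step 2: gcd(22, 26) = 2.
Since gcd = 2 != 1, 22 shares a common factor with 26, so it cannot be used.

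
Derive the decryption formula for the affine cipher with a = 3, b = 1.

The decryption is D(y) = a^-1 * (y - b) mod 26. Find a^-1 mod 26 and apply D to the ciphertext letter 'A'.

Step 1: Find a^-1, the modular inverse of 3 mod 26.
Step 2: We need 3 * a^-1 = 1 (mod 26).
Step 3: 3 * 9 = 27 = 1 * 26 + 1, so a^-1 = 9.
Step 4: D(y) = 9(y - 1) mod 26.
Step 5: Apply to 'A' (y = 0): D(0) = 9 * (0 - 1) mod 26 = 9 * -1 mod 26 = 17 -> 'R'.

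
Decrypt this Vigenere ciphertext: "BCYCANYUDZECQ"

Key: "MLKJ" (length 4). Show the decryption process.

Step 1: Key 'MLKJ' has length 4. Extended key: MLKJMLKJMLKJM
Step 2: Decrypt each position:
  B(1) - M(12) = 15 = P
  C(2) - L(11) = 17 = R
  Y(24) - K(10) = 14 = O
  C(2) - J(9) = 19 = T
  A(0) - M(12) = 14 = O
  N(13) - L(11) = 2 = C
  Y(24) - K(10) = 14 = O
  U(20) - J(9) = 11 = L
  D(3) - M(12) = 17 = R
  Z(25) - L(11) = 14 = O
  E(4) - K(10) = 20 = U
  C(2) - J(9) = 19 = T
  Q(16) - M(12) = 4 = E
Plaintext: PROTOCOLROUTE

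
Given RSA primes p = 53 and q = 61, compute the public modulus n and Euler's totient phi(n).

Step 1: n = p * q = 53 * 61 = 3233.
Step 2: phi(n) = (p-1)(q-1) = 52 * 60 = 3120.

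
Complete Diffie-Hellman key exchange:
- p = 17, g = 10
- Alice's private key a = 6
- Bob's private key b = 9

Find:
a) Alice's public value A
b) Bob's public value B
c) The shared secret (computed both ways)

Step 1: A = g^a mod p = 10^6 mod 17 = 9.
Step 2: B = g^b mod p = 10^9 mod 17 = 7.
Step 3: Alice computes s = B^a mod p = 7^6 mod 17 = 9.
Step 4: Bob computes s = A^b mod p = 9^9 mod 17 = 9.
Both sides agree: shared secret = 9.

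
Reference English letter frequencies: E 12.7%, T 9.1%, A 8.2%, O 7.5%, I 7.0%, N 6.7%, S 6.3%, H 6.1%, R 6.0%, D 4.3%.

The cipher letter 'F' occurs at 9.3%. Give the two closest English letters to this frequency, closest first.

Step 1: Observed frequency of 'F' is 9.3%.
Step 2: Compute distances to each reference frequency and sort:
  T (9.1%): difference = 0.2% <-- BEST
  A (8.2%): difference = 1.1% <-- RUNNER-UP
  O (7.5%): difference = 1.8%
  I (7.0%): difference = 2.3%
  N (6.7%): difference = 2.6%
Step 3: Most likely is 'T' (9.1%, diff 0.2%); second most likely is 'A' (8.2%, diff 1.1%).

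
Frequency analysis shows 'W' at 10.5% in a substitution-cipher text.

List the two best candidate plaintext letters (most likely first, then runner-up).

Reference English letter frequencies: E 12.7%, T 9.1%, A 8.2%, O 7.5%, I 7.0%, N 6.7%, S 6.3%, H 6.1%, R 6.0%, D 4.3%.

Step 1: Observed frequency of 'W' is 10.5%.
Step 2: Compute distances to each reference frequency and sort:
  T (9.1%): difference = 1.4% <-- BEST
  E (12.7%): difference = 2.2% <-- RUNNER-UP
  A (8.2%): difference = 2.3%
  O (7.5%): difference = 3.0%
  I (7.0%): difference = 3.5%
Step 3: Most likely is 'T' (9.1%, diff 1.4%); second most likely is 'E' (12.7%, diff 2.2%).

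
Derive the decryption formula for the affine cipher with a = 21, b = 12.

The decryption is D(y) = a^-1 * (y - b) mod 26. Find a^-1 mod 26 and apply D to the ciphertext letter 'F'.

Step 1: Find a^-1, the modular inverse of 21 mod 26.
Step 2: We need 21 * a^-1 = 1 (mod 26).
Step 3: 21 * 5 = 105 = 4 * 26 + 1, so a^-1 = 5.
Step 4: D(y) = 5(y - 12) mod 26.
Step 5: Apply to 'F' (y = 5): D(5) = 5 * (5 - 12) mod 26 = 5 * -7 mod 26 = 17 -> 'R'.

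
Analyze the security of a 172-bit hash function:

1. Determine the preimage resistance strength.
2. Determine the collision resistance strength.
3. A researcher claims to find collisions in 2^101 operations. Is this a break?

Step 1: Preimage resistance requires brute-force of 2^172 operations.
Step 2: Collision resistance (birthday bound) = 2^(172/2) = 2^86.
Step 3: The claimed attack costs 2^101 operations.
Step 4: Since 2^101 >= 2^86, the claimed attack is no faster than the generic birthday attack, so this does not break collision resistance.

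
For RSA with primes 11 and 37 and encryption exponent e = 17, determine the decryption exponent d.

Step 1: n = 11 * 37 = 407.
Step 2: phi(n) = 10 * 36 = 360.
Step 3: Find d such that 17 * d = 1 (mod 360).
Step 4: d = 17^(-1) mod 360 = 233.
Verification: 17 * 233 = 3961 = 11 * 360 + 1.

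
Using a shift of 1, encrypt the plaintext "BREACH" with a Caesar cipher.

Step 1: For each letter, shift forward by 1 positions (mod 26).
  B (position 1) -> position (1+1) mod 26 = 2 -> C
  R (position 17) -> position (17+1) mod 26 = 18 -> S
  E (position 4) -> position (4+1) mod 26 = 5 -> F
  A (position 0) -> position (0+1) mod 26 = 1 -> B
  C (position 2) -> position (2+1) mod 26 = 3 -> D
  H (position 7) -> position (7+1) mod 26 = 8 -> I
Result: CSFBDI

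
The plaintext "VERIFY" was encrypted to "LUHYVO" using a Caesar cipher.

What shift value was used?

Step 1: Compare first letters: V (position 21) -> L (position 11).
Step 2: Shift = (11 - 21) mod 26 = 16.
The shift value is 16.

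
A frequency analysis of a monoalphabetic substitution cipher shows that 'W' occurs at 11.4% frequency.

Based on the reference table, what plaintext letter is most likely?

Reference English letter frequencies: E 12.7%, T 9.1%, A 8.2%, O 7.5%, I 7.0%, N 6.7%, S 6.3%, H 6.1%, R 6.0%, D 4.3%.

Step 1: The observed frequency is 11.4%.
Step 2: Compare with English frequencies:
  E: 12.7% (difference: 1.3%) <-- closest
  T: 9.1% (difference: 2.3%)
  A: 8.2% (difference: 3.2%)
  O: 7.5% (difference: 3.9%)
  I: 7.0% (difference: 4.4%)
  N: 6.7% (difference: 4.7%)
  S: 6.3% (difference: 5.1%)
  H: 6.1% (difference: 5.3%)
  R: 6.0% (difference: 5.4%)
  D: 4.3% (difference: 7.1%)
Step 3: 'W' most likely represents 'E' (frequency 12.7%).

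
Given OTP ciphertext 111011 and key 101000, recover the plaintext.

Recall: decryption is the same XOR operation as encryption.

Step 1: XOR ciphertext with key:
  Ciphertext: 111011
  Key:        101000
  XOR:        010011
Step 2: Plaintext = 010011 = 19 in decimal.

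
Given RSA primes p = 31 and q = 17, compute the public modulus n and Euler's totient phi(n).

Step 1: n = p * q = 31 * 17 = 527.
Step 2: phi(n) = (p-1)(q-1) = 30 * 16 = 480.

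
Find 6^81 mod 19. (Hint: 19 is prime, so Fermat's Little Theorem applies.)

Step 1: Since 19 is prime, by Fermat's Little Theorem: 6^18 = 1 (mod 19).
Step 2: Reduce exponent: 81 mod 18 = 9.
Step 3: So 6^81 = 6^9 (mod 19).
Step 4: 6^9 mod 19 = 1.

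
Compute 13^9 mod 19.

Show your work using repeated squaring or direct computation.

Step 1: Compute 13^9 mod 19 step by step, reducing modulo 19 at each step.
  13^1 mod 19 = 13
  13^2 mod 19 = (13 * 13) mod 19 = 17
  13^3 mod 19 = (17 * 13) mod 19 = 12
  13^4 mod 19 = (12 * 13) mod 19 = 4
  13^5 mod 19 = (4 * 13) mod 19 = 14
  13^6 mod 19 = (14 * 13) mod 19 = 11
  13^7 mod 19 = (11 * 13) mod 19 = 10
  13^8 mod 19 = (10 * 13) mod 19 = 16
  13^9 mod 19 = (16 * 13) mod 19 = 18
Step 2: Result = 18.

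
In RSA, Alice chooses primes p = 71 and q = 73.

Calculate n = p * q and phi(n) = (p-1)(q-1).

Step 1: n = p * q = 71 * 73 = 5183.
Step 2: phi(n) = (p-1)(q-1) = 70 * 72 = 5040.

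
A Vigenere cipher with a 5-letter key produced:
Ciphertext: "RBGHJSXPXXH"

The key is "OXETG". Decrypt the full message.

Step 1: Key 'OXETG' has length 5. Extended key: OXETGOXETGO
Step 2: Decrypt each position:
  R(17) - O(14) = 3 = D
  B(1) - X(23) = 4 = E
  G(6) - E(4) = 2 = C
  H(7) - T(19) = 14 = O
  J(9) - G(6) = 3 = D
  S(18) - O(14) = 4 = E
  X(23) - X(23) = 0 = A
  P(15) - E(4) = 11 = L
  X(23) - T(19) = 4 = E
  X(23) - G(6) = 17 = R
  H(7) - O(14) = 19 = T
Plaintext: DECODEALERT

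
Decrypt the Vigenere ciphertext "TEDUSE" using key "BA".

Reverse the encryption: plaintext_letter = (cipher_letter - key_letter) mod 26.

Step 1: Extend key: BABABA
Step 2: Decrypt each letter (c - k) mod 26:
  T(19) - B(1) = (19-1) mod 26 = 18 = S
  E(4) - A(0) = (4-0) mod 26 = 4 = E
  D(3) - B(1) = (3-1) mod 26 = 2 = C
  U(20) - A(0) = (20-0) mod 26 = 20 = U
  S(18) - B(1) = (18-1) mod 26 = 17 = R
  E(4) - A(0) = (4-0) mod 26 = 4 = E
Plaintext: SECURE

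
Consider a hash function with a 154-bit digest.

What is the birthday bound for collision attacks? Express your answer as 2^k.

Step 1: The birthday paradox gives collision probability ~50% after sqrt(2^n) = 2^(n/2) hashes.
Step 2: For 154-bit output: 2^(154/2) = 2^77.
Step 3: Approximately 2^77 hash computations needed.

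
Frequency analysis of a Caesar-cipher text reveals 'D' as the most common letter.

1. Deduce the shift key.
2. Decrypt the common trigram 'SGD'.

Step 1: In English, 'E' is the most frequent letter (12.7%).
Step 2: The most frequent ciphertext letter is 'D' (position 3).
Step 3: Shift = (3 - 4) mod 26 = 25.
Step 4: Decrypt 'SGD' by shifting back 25:
  S -> T
  G -> H
  D -> E
Step 5: 'SGD' decrypts to 'THE'.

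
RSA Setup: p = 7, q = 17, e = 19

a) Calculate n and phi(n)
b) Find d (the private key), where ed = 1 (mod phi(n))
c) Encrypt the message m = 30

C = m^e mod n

Step 1: n = 7 * 17 = 119.
Step 2: phi(n) = (7-1)(17-1) = 6 * 16 = 96.
Step 3: Find d = 19^(-1) mod 96 = 91.
  Verify: 19 * 91 = 1729 = 1 (mod 96).
Step 4: C = 30^19 mod 119 = 72.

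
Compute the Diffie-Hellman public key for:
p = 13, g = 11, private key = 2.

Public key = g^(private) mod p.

Step 1: A = g^a mod p = 11^2 mod 13.
  11^1 mod 13 = 11
  11^2 mod 13 = (11 * 11) mod 13 = 4
Result: A = 4.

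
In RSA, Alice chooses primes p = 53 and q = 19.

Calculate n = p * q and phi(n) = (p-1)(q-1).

Step 1: n = p * q = 53 * 19 = 1007.
Step 2: phi(n) = (p-1)(q-1) = 52 * 18 = 936.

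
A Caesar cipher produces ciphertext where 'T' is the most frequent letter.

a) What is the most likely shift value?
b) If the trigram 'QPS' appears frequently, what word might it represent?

Step 1: In English, 'E' is the most frequent letter (12.7%).
Step 2: The most frequent ciphertext letter is 'T' (position 19).
Step 3: Shift = (19 - 4) mod 26 = 15.
Step 4: Decrypt 'QPS' by shifting back 15:
  Q -> B
  P -> A
  S -> D
Step 5: 'QPS' decrypts to 'BAD'.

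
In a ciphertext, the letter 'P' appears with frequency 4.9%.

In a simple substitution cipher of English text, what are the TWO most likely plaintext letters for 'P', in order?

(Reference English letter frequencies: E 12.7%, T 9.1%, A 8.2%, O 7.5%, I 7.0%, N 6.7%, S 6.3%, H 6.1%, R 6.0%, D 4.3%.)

Step 1: Observed frequency of 'P' is 4.9%.
Step 2: Compute distances to each reference frequency and sort:
  D (4.3%): difference = 0.6% <-- BEST
  R (6.0%): difference = 1.1% <-- RUNNER-UP
  H (6.1%): difference = 1.2%
  S (6.3%): difference = 1.4%
  N (6.7%): difference = 1.8%
Step 3: Most likely is 'D' (4.3%, diff 0.6%); second most likely is 'R' (6.0%, diff 1.1%).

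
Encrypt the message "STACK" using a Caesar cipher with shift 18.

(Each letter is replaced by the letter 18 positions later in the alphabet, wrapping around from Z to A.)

Step 1: For each letter, shift forward by 18 positions (mod 26).
  S (position 18) -> position (18+18) mod 26 = 10 -> K
  T (position 19) -> position (19+18) mod 26 = 11 -> L
  A (position 0) -> position (0+18) mod 26 = 18 -> S
  C (position 2) -> position (2+18) mod 26 = 20 -> U
  K (position 10) -> position (10+18) mod 26 = 2 -> C
Result: KLSUC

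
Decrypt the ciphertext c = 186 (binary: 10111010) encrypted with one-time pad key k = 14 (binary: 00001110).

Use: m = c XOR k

Step 1: XOR ciphertext with key:
  Ciphertext: 10111010
  Key:        00001110
  XOR:        10110100
Step 2: Plaintext = 10110100 = 180 in decimal.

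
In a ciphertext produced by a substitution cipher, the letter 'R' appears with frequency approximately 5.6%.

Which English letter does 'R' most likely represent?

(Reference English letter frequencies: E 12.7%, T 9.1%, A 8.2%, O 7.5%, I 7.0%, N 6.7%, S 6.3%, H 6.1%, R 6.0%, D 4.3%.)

Step 1: The observed frequency is 5.6%.
Step 2: Compare with English frequencies:
  E: 12.7% (difference: 7.1%)
  T: 9.1% (difference: 3.5%)
  A: 8.2% (difference: 2.6%)
  O: 7.5% (difference: 1.9%)
  I: 7.0% (difference: 1.4%)
  N: 6.7% (difference: 1.1%)
  S: 6.3% (difference: 0.7%)
  H: 6.1% (difference: 0.5%)
  R: 6.0% (difference: 0.4%) <-- closest
  D: 4.3% (difference: 1.3%)
Step 3: 'R' most likely represents 'R' (frequency 6.0%).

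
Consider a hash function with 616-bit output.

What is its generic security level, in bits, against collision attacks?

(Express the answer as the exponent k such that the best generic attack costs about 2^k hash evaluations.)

Step 1: The hash has a 616-bit output.
Step 2: Collision resistance means it should be infeasible to find any x != y with h(x) = h(y).
By the birthday bound, a generic collision search succeeds after about sqrt(2^616) = 2^(616/2) = 2^308 evaluations.
Step 3: Security level = 308 bits.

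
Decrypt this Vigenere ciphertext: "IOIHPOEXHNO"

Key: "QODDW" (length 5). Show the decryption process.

Step 1: Key 'QODDW' has length 5. Extended key: QODDWQODDWQ
Step 2: Decrypt each position:
  I(8) - Q(16) = 18 = S
  O(14) - O(14) = 0 = A
  I(8) - D(3) = 5 = F
  H(7) - D(3) = 4 = E
  P(15) - W(22) = 19 = T
  O(14) - Q(16) = 24 = Y
  E(4) - O(14) = 16 = Q
  X(23) - D(3) = 20 = U
  H(7) - D(3) = 4 = E
  N(13) - W(22) = 17 = R
  O(14) - Q(16) = 24 = Y
Plaintext: SAFETYQUERY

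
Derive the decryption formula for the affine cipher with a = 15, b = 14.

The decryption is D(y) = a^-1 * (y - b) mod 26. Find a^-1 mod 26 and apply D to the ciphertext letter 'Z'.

Step 1: Find a^-1, the modular inverse of 15 mod 26.
Step 2: We need 15 * a^-1 = 1 (mod 26).
Step 3: 15 * 7 = 105 = 4 * 26 + 1, so a^-1 = 7.
Step 4: D(y) = 7(y - 14) mod 26.
Step 5: Apply to 'Z' (y = 25): D(25) = 7 * (25 - 14) mod 26 = 7 * 11 mod 26 = 25 -> 'Z'.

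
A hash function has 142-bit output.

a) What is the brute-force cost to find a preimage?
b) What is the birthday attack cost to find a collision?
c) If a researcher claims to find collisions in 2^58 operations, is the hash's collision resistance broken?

Step 1: Preimage resistance requires brute-force of 2^142 operations.
Step 2: Collision resistance (birthday bound) = 2^(142/2) = 2^71.
Step 3: The claimed attack costs 2^58 operations.
Step 4: Since 2^58 < 2^71, the claimed attack beats the generic birthday bound, so collision resistance is broken.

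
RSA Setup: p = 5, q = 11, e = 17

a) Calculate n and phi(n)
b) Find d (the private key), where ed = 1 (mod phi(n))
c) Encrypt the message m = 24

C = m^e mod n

Step 1: n = 5 * 11 = 55.
Step 2: phi(n) = (5-1)(11-1) = 4 * 10 = 40.
Step 3: Find d = 17^(-1) mod 40 = 33.
  Verify: 17 * 33 = 561 = 1 (mod 40).
Step 4: C = 24^17 mod 55 = 29.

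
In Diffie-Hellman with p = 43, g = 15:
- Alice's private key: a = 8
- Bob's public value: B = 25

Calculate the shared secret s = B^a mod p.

Step 1: s = B^a mod p = 25^8 mod 43.
  25^1 mod 43 = 25
  25^2 mod 43 = (25 * 25) mod 43 = 23
  25^3 mod 43 = (23 * 25) mod 43 = 16
  25^4 mod 43 = (16 * 25) mod 43 = 13
  25^5 mod 43 = (13 * 25) mod 43 = 24
  25^6 mod 43 = (24 * 25) mod 43 = 41
  25^7 mod 43 = (41 * 25) mod 43 = 36
  25^8 mod 43 = (36 * 25) mod 43 = 40
Result: shared secret = 40.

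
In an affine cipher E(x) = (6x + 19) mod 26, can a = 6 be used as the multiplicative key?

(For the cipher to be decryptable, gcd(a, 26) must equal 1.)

Step 1: Compute gcd(6, 26).
Step 2: gcd(6, 26) = 2.
Since gcd = 2 != 1, 6 shares a common factor with 26, so it cannot be used.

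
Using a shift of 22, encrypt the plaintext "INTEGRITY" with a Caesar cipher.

Step 1: For each letter, shift forward by 22 positions (mod 26).
  I (position 8) -> position (8+22) mod 26 = 4 -> E
  N (position 13) -> position (13+22) mod 26 = 9 -> J
  T (position 19) -> position (19+22) mod 26 = 15 -> P
  E (position 4) -> position (4+22) mod 26 = 0 -> A
  G (position 6) -> position (6+22) mod 26 = 2 -> C
  R (position 17) -> position (17+22) mod 26 = 13 -> N
  I (position 8) -> position (8+22) mod 26 = 4 -> E
  T (position 19) -> position (19+22) mod 26 = 15 -> P
  Y (position 24) -> position (24+22) mod 26 = 20 -> U
Result: EJPACNEPU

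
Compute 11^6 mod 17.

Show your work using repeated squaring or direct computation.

Step 1: Compute 11^6 mod 17 step by step, reducing modulo 17 at each step.
  11^1 mod 17 = 11
  11^2 mod 17 = (11 * 11) mod 17 = 2
  11^3 mod 17 = (2 * 11) mod 17 = 5
  11^4 mod 17 = (5 * 11) mod 17 = 4
  11^5 mod 17 = (4 * 11) mod 17 = 10
  11^6 mod 17 = (10 * 11) mod 17 = 8
Step 2: Result = 8.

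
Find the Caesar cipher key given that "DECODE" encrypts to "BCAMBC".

Step 1: Compare first letters: D (position 3) -> B (position 1).
Step 2: Shift = (1 - 3) mod 26 = 24.
The shift value is 24.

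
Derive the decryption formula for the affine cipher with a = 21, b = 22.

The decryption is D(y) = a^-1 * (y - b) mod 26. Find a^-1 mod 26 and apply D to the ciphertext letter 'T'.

Step 1: Find a^-1, the modular inverse of 21 mod 26.
Step 2: We need 21 * a^-1 = 1 (mod 26).
Step 3: 21 * 5 = 105 = 4 * 26 + 1, so a^-1 = 5.
Step 4: D(y) = 5(y - 22) mod 26.
Step 5: Apply to 'T' (y = 19): D(19) = 5 * (19 - 22) mod 26 = 5 * -3 mod 26 = 11 -> 'L'.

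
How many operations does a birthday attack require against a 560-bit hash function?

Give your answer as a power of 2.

Step 1: The birthday paradox gives collision probability ~50% after sqrt(2^n) = 2^(n/2) hashes.
Step 2: For 560-bit output: 2^(560/2) = 2^280.
Step 3: Approximately 2^280 hash computations needed.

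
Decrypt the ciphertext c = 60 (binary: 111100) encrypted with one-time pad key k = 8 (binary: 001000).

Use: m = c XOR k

Step 1: XOR ciphertext with key:
  Ciphertext: 111100
  Key:        001000
  XOR:        110100
Step 2: Plaintext = 110100 = 52 in decimal.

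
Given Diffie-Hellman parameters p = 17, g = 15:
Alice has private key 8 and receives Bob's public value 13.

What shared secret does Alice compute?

Step 1: s = B^a mod p = 13^8 mod 17.
  13^1 mod 17 = 13
  13^2 mod 17 = (13 * 13) mod 17 = 16
  13^3 mod 17 = (16 * 13) mod 17 = 4
  13^4 mod 17 = (4 * 13) mod 17 = 1
  13^5 mod 17 = (1 * 13) mod 17 = 13
  13^6 mod 17 = (13 * 13) mod 17 = 16
  13^7 mod 17 = (16 * 13) mod 17 = 4
  13^8 mod 17 = (4 * 13) mod 17 = 1
Result: shared secret = 1.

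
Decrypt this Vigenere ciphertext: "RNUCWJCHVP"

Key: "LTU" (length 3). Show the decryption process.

Step 1: Key 'LTU' has length 3. Extended key: LTULTULTUL
Step 2: Decrypt each position:
  R(17) - L(11) = 6 = G
  N(13) - T(19) = 20 = U
  U(20) - U(20) = 0 = A
  C(2) - L(11) = 17 = R
  W(22) - T(19) = 3 = D
  J(9) - U(20) = 15 = P
  C(2) - L(11) = 17 = R
  H(7) - T(19) = 14 = O
  V(21) - U(20) = 1 = B
  P(15) - L(11) = 4 = E
Plaintext: GUARDPROBE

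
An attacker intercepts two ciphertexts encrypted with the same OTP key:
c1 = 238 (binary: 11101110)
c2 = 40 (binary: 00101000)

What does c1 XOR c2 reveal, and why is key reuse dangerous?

Step 1: c1 XOR c2 = (m1 XOR k) XOR (m2 XOR k).
Step 2: By XOR associativity/commutativity: = m1 XOR m2 XOR k XOR k = m1 XOR m2.
Step 3: 11101110 XOR 00101000 = 11000110 = 198.
Step 4: The key cancels out! An attacker learns m1 XOR m2 = 198, revealing the relationship between plaintexts.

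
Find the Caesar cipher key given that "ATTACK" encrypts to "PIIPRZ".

Step 1: Compare first letters: A (position 0) -> P (position 15).
Step 2: Shift = (15 - 0) mod 26 = 15.
The shift value is 15.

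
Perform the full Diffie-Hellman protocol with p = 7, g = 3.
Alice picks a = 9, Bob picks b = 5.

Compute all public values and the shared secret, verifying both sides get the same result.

Step 1: A = g^a mod p = 3^9 mod 7 = 6.
Step 2: B = g^b mod p = 3^5 mod 7 = 5.
Step 3: Alice computes s = B^a mod p = 5^9 mod 7 = 6.
Step 4: Bob computes s = A^b mod p = 6^5 mod 7 = 6.
Both sides agree: shared secret = 6.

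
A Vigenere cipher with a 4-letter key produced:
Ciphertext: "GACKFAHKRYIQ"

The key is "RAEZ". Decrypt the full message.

Step 1: Key 'RAEZ' has length 4. Extended key: RAEZRAEZRAEZ
Step 2: Decrypt each position:
  G(6) - R(17) = 15 = P
  A(0) - A(0) = 0 = A
  C(2) - E(4) = 24 = Y
  K(10) - Z(25) = 11 = L
  F(5) - R(17) = 14 = O
  A(0) - A(0) = 0 = A
  H(7) - E(4) = 3 = D
  K(10) - Z(25) = 11 = L
  R(17) - R(17) = 0 = A
  Y(24) - A(0) = 24 = Y
  I(8) - E(4) = 4 = E
  Q(16) - Z(25) = 17 = R
Plaintext: PAYLOADLAYER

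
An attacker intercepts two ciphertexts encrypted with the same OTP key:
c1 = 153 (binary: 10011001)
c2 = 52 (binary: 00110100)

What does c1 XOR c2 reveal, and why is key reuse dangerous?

Step 1: c1 XOR c2 = (m1 XOR k) XOR (m2 XOR k).
Step 2: By XOR associativity/commutativity: = m1 XOR m2 XOR k XOR k = m1 XOR m2.
Step 3: 10011001 XOR 00110100 = 10101101 = 173.
Step 4: The key cancels out! An attacker learns m1 XOR m2 = 173, revealing the relationship between plaintexts.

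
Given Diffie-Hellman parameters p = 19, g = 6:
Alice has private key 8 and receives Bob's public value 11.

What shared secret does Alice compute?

Step 1: s = B^a mod p = 11^8 mod 19.
  11^1 mod 19 = 11
  11^2 mod 19 = (11 * 11) mod 19 = 7
  11^3 mod 19 = (7 * 11) mod 19 = 1
  11^4 mod 19 = (1 * 11) mod 19 = 11
  11^5 mod 19 = (11 * 11) mod 19 = 7
  11^6 mod 19 = (7 * 11) mod 19 = 1
  11^7 mod 19 = (1 * 11) mod 19 = 11
  11^8 mod 19 = (11 * 11) mod 19 = 7
Result: shared secret = 7.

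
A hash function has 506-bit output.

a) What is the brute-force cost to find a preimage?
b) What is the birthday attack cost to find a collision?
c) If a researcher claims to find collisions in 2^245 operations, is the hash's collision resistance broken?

Step 1: Preimage resistance requires brute-force of 2^506 operations.
Step 2: Collision resistance (birthday bound) = 2^(506/2) = 2^253.
Step 3: The claimed attack costs 2^245 operations.
Step 4: Since 2^245 < 2^253, the claimed attack beats the generic birthday bound, so collision resistance is broken.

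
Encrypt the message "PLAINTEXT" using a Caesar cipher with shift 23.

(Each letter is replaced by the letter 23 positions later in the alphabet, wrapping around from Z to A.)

Step 1: For each letter, shift forward by 23 positions (mod 26).
  P (position 15) -> position (15+23) mod 26 = 12 -> M
  L (position 11) -> position (11+23) mod 26 = 8 -> I
  A (position 0) -> position (0+23) mod 26 = 23 -> X
  I (position 8) -> position (8+23) mod 26 = 5 -> F
  N (position 13) -> position (13+23) mod 26 = 10 -> K
  T (position 19) -> position (19+23) mod 26 = 16 -> Q
  E (position 4) -> position (4+23) mod 26 = 1 -> B
  X (position 23) -> position (23+23) mod 26 = 20 -> U
  T (position 19) -> position (19+23) mod 26 = 16 -> Q
Result: MIXFKQBUQ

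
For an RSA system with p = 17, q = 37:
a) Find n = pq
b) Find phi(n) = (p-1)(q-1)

Step 1: n = p * q = 17 * 37 = 629.
Step 2: phi(n) = (p-1)(q-1) = 16 * 36 = 576.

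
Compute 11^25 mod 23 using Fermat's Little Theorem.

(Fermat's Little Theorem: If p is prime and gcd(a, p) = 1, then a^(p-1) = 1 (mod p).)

Step 1: Since 23 is prime, by Fermat's Little Theorem: 11^22 = 1 (mod 23).
Step 2: Reduce exponent: 25 mod 22 = 3.
Step 3: So 11^25 = 11^3 (mod 23).
Step 4: 11^3 mod 23 = 20.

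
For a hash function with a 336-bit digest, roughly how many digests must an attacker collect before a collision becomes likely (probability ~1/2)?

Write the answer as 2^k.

Step 1: The birthday paradox gives collision probability ~50% after sqrt(2^n) = 2^(n/2) hashes.
Step 2: For 336-bit output: 2^(336/2) = 2^168.
Step 3: Approximately 2^168 hash computations needed.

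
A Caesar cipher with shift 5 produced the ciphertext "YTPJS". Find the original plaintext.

Step 1: Reverse the shift by subtracting 5 from each letter position.
  Y (position 24) -> position (24-5) mod 26 = 19 -> T
  T (position 19) -> position (19-5) mod 26 = 14 -> O
  P (position 15) -> position (15-5) mod 26 = 10 -> K
  J (position 9) -> position (9-5) mod 26 = 4 -> E
  S (position 18) -> position (18-5) mod 26 = 13 -> N
Decrypted message: TOKEN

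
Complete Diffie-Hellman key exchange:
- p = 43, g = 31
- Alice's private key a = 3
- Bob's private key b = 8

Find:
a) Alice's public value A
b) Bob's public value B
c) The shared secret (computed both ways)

Step 1: A = g^a mod p = 31^3 mod 43 = 35.
Step 2: B = g^b mod p = 31^8 mod 43 = 14.
Step 3: Alice computes s = B^a mod p = 14^3 mod 43 = 35.
Step 4: Bob computes s = A^b mod p = 35^8 mod 43 = 35.
Both sides agree: shared secret = 35.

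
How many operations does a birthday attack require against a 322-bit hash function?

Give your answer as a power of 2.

Step 1: The birthday paradox gives collision probability ~50% after sqrt(2^n) = 2^(n/2) hashes.
Step 2: For 322-bit output: 2^(322/2) = 2^161.
Step 3: Approximately 2^161 hash computations needed.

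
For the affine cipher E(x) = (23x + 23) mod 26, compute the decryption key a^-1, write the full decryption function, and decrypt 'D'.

Step 1: Find a^-1, the modular inverse of 23 mod 26.
Step 2: We need 23 * a^-1 = 1 (mod 26).
Step 3: 23 * 17 = 391 = 15 * 26 + 1, so a^-1 = 17.
Step 4: D(y) = 17(y - 23) mod 26.
Step 5: Apply to 'D' (y = 3): D(3) = 17 * (3 - 23) mod 26 = 17 * -20 mod 26 = 24 -> 'Y'.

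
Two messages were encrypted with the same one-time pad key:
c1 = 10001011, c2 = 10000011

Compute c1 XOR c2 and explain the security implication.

Step 1: c1 XOR c2 = (m1 XOR k) XOR (m2 XOR k).
Step 2: By XOR associativity/commutativity: = m1 XOR m2 XOR k XOR k = m1 XOR m2.
Step 3: 10001011 XOR 10000011 = 00001000 = 8.
Step 4: The key cancels out! An attacker learns m1 XOR m2 = 8, revealing the relationship between plaintexts.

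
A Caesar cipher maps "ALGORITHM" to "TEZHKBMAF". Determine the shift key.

Step 1: Compare first letters: A (position 0) -> T (position 19).
Step 2: Shift = (19 - 0) mod 26 = 19.
The shift value is 19.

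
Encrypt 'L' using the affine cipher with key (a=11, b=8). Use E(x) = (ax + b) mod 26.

Step 1: Convert 'L' to number: x = 11.
Step 2: E(11) = (11 * 11 + 8) mod 26 = 129 mod 26 = 25.
Step 3: Convert 25 back to letter: Z.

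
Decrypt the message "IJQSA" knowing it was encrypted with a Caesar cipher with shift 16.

Step 1: Reverse the shift by subtracting 16 from each letter position.
  I (position 8) -> position (8-16) mod 26 = 18 -> S
  J (position 9) -> position (9-16) mod 26 = 19 -> T
  Q (position 16) -> position (16-16) mod 26 = 0 -> A
  S (position 18) -> position (18-16) mod 26 = 2 -> C
  A (position 0) -> position (0-16) mod 26 = 10 -> K
Decrypted message: STACK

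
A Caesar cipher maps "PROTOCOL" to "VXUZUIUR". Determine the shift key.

Step 1: Compare first letters: P (position 15) -> V (position 21).
Step 2: Shift = (21 - 15) mod 26 = 6.
The shift value is 6.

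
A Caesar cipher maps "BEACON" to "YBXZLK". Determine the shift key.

Step 1: Compare first letters: B (position 1) -> Y (position 24).
Step 2: Shift = (24 - 1) mod 26 = 23.
The shift value is 23.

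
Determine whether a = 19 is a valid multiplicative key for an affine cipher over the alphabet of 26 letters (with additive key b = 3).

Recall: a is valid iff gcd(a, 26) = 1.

Step 1: Compute gcd(19, 26).
Step 2: gcd(19, 26) = 1.
Since gcd = 1, 19 is coprime with 26, so it is a valid key.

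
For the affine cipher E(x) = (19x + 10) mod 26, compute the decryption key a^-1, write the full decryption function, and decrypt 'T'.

Step 1: Find a^-1, the modular inverse of 19 mod 26.
Step 2: We need 19 * a^-1 = 1 (mod 26).
Step 3: 19 * 11 = 209 = 8 * 26 + 1, so a^-1 = 11.
Step 4: D(y) = 11(y - 10) mod 26.
Step 5: Apply to 'T' (y = 19): D(19) = 11 * (19 - 10) mod 26 = 11 * 9 mod 26 = 21 -> 'V'.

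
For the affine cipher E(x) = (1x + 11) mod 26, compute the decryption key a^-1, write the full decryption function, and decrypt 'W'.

Step 1: Find a^-1, the modular inverse of 1 mod 26.
Step 2: We need 1 * a^-1 = 1 (mod 26).
Step 3: 1 * 1 = 1 = 0 * 26 + 1, so a^-1 = 1.
Step 4: D(y) = 1(y - 11) mod 26.
Step 5: Apply to 'W' (y = 22): D(22) = 1 * (22 - 11) mod 26 = 1 * 11 mod 26 = 11 -> 'L'.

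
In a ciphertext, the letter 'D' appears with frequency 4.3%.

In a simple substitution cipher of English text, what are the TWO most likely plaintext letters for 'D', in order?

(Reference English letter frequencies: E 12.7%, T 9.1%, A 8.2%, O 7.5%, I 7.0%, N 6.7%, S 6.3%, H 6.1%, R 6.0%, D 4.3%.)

Step 1: Observed frequency of 'D' is 4.3%.
Step 2: Compute distances to each reference frequency and sort:
  D (4.3%): difference = 0.0% <-- BEST
  R (6.0%): difference = 1.7% <-- RUNNER-UP
  H (6.1%): difference = 1.8%
  S (6.3%): difference = 2.0%
  N (6.7%): difference = 2.4%
Step 3: Most likely is 'D' (4.3%, diff 0.0%); second most likely is 'R' (6.0%, diff 1.7%).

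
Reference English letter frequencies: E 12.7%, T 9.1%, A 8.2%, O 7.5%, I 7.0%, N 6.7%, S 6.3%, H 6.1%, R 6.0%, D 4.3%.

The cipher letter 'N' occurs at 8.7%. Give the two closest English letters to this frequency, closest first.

Step 1: Observed frequency of 'N' is 8.7%.
Step 2: Compute distances to each reference frequency and sort:
  T (9.1%): difference = 0.4% <-- BEST
  A (8.2%): difference = 0.5% <-- RUNNER-UP
  O (7.5%): difference = 1.2%
  I (7.0%): difference = 1.7%
  N (6.7%): difference = 2.0%
Step 3: Most likely is 'T' (9.1%, diff 0.4%); second most likely is 'A' (8.2%, diff 0.5%).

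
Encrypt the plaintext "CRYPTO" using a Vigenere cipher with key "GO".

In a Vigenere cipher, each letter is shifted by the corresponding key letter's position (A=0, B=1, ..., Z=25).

Step 1: Repeat key to match plaintext length:
  Plaintext: CRYPTO
  Key:       GOGOGO
Step 2: Encrypt each letter:
  C(2) + G(6) = (2+6) mod 26 = 8 = I
  R(17) + O(14) = (17+14) mod 26 = 5 = F
  Y(24) + G(6) = (24+6) mod 26 = 4 = E
  P(15) + O(14) = (15+14) mod 26 = 3 = D
  T(19) + G(6) = (19+6) mod 26 = 25 = Z
  O(14) + O(14) = (14+14) mod 26 = 2 = C
Ciphertext: IFEDZC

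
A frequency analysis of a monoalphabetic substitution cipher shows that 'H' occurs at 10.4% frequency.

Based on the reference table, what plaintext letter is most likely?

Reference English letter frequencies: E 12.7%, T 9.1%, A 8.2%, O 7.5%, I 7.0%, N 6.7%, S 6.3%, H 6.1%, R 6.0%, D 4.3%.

Step 1: The observed frequency is 10.4%.
Step 2: Compare with English frequencies:
  E: 12.7% (difference: 2.3%)
  T: 9.1% (difference: 1.3%) <-- closest
  A: 8.2% (difference: 2.2%)
  O: 7.5% (difference: 2.9%)
  I: 7.0% (difference: 3.4%)
  N: 6.7% (difference: 3.7%)
  S: 6.3% (difference: 4.1%)
  H: 6.1% (difference: 4.3%)
  R: 6.0% (difference: 4.4%)
  D: 4.3% (difference: 6.1%)
Step 3: 'H' most likely represents 'T' (frequency 9.1%).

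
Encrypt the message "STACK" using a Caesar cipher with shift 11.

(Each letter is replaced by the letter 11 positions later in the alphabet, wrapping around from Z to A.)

Step 1: For each letter, shift forward by 11 positions (mod 26).
  S (position 18) -> position (18+11) mod 26 = 3 -> D
  T (position 19) -> position (19+11) mod 26 = 4 -> E
  A (position 0) -> position (0+11) mod 26 = 11 -> L
  C (position 2) -> position (2+11) mod 26 = 13 -> N
  K (position 10) -> position (10+11) mod 26 = 21 -> V
Result: DELNV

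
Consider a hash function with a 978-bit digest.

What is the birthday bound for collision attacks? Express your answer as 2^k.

Step 1: The birthday paradox gives collision probability ~50% after sqrt(2^n) = 2^(n/2) hashes.
Step 2: For 978-bit output: 2^(978/2) = 2^489.
Step 3: Approximately 2^489 hash computations needed.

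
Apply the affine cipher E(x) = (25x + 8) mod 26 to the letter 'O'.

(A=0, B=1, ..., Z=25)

Step 1: Convert 'O' to number: x = 14.
Step 2: E(14) = (25 * 14 + 8) mod 26 = 358 mod 26 = 20.
Step 3: Convert 20 back to letter: U.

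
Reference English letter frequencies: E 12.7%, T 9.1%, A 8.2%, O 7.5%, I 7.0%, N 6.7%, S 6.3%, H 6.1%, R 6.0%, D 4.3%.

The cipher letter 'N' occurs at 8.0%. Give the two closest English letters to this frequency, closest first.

Step 1: Observed frequency of 'N' is 8.0%.
Step 2: Compute distances to each reference frequency and sort:
  A (8.2%): difference = 0.2% <-- BEST
  O (7.5%): difference = 0.5% <-- RUNNER-UP
  I (7.0%): difference = 1.0%
  T (9.1%): difference = 1.1%
  N (6.7%): difference = 1.3%
Step 3: Most likely is 'A' (8.2%, diff 0.2%); second most likely is 'O' (7.5%, diff 0.5%).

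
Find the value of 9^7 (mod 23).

Step 1: Compute 9^7 mod 23 step by step, reducing modulo 23 at each step.
  9^1 mod 23 = 9
  9^2 mod 23 = (9 * 9) mod 23 = 12
  9^3 mod 23 = (12 * 9) mod 23 = 16
  9^4 mod 23 = (16 * 9) mod 23 = 6
  9^5 mod 23 = (6 * 9) mod 23 = 8
  9^6 mod 23 = (8 * 9) mod 23 = 3
  9^7 mod 23 = (3 * 9) mod 23 = 4
Step 2: Result = 4.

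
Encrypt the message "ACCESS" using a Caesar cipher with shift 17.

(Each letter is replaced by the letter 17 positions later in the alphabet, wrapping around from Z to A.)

Step 1: For each letter, shift forward by 17 positions (mod 26).
  A (position 0) -> position (0+17) mod 26 = 17 -> R
  C (position 2) -> position (2+17) mod 26 = 19 -> T
  C (position 2) -> position (2+17) mod 26 = 19 -> T
  E (position 4) -> position (4+17) mod 26 = 21 -> V
  S (position 18) -> position (18+17) mod 26 = 9 -> J
  S (position 18) -> position (18+17) mod 26 = 9 -> J
Result: RTTVJJ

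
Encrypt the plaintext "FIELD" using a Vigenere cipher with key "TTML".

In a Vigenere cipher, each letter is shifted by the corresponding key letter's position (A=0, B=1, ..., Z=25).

Step 1: Repeat key to match plaintext length:
  Plaintext: FIELD
  Key:       TTMLT
Step 2: Encrypt each letter:
  F(5) + T(19) = (5+19) mod 26 = 24 = Y
  I(8) + T(19) = (8+19) mod 26 = 1 = B
  E(4) + M(12) = (4+12) mod 26 = 16 = Q
  L(11) + L(11) = (11+11) mod 26 = 22 = W
  D(3) + T(19) = (3+19) mod 26 = 22 = W
Ciphertext: YBQWW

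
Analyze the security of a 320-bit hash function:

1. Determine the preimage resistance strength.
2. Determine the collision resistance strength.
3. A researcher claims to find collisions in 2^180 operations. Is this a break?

Step 1: Preimage resistance requires brute-force of 2^320 operations.
Step 2: Collision resistance (birthday bound) = 2^(320/2) = 2^160.
Step 3: The claimed attack costs 2^180 operations.
Step 4: Since 2^180 >= 2^160, the claimed attack is no faster than the generic birthday attack, so this does not break collision resistance.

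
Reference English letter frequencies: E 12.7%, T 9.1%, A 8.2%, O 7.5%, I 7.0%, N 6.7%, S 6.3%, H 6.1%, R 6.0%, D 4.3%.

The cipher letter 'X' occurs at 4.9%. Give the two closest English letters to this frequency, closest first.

Step 1: Observed frequency of 'X' is 4.9%.
Step 2: Compute distances to each reference frequency and sort:
  D (4.3%): difference = 0.6% <-- BEST
  R (6.0%): difference = 1.1% <-- RUNNER-UP
  H (6.1%): difference = 1.2%
  S (6.3%): difference = 1.4%
  N (6.7%): difference = 1.8%
Step 3: Most likely is 'D' (4.3%, diff 0.6%); second most likely is 'R' (6.0%, diff 1.1%).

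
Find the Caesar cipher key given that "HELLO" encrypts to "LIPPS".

Step 1: Compare first letters: H (position 7) -> L (position 11).
Step 2: Shift = (11 - 7) mod 26 = 4.
The shift value is 4.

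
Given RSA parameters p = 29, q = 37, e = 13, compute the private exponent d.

Step 1: n = 29 * 37 = 1073.
Step 2: phi(n) = 28 * 36 = 1008.
Step 3: Find d such that 13 * d = 1 (mod 1008).
Step 4: d = 13^(-1) mod 1008 = 853.
Verification: 13 * 853 = 11089 = 11 * 1008 + 1.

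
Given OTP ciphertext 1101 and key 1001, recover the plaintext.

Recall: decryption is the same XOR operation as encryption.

Step 1: XOR ciphertext with key:
  Ciphertext: 1101
  Key:        1001
  XOR:        0100
Step 2: Plaintext = 0100 = 4 in decimal.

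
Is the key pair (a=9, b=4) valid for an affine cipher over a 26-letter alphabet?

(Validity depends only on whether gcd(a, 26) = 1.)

Step 1: Compute gcd(9, 26).
Step 2: gcd(9, 26) = 1.
Since gcd = 1, 9 is coprime with 26, so it is a valid key.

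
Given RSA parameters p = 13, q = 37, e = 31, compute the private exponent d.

Step 1: n = 13 * 37 = 481.
Step 2: phi(n) = 12 * 36 = 432.
Step 3: Find d such that 31 * d = 1 (mod 432).
Step 4: d = 31^(-1) mod 432 = 223.
Verification: 31 * 223 = 6913 = 16 * 432 + 1.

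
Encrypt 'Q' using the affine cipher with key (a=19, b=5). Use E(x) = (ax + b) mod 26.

Step 1: Convert 'Q' to number: x = 16.
Step 2: E(16) = (19 * 16 + 5) mod 26 = 309 mod 26 = 23.
Step 3: Convert 23 back to letter: X.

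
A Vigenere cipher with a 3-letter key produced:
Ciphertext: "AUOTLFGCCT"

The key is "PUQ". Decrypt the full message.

Step 1: Key 'PUQ' has length 3. Extended key: PUQPUQPUQP
Step 2: Decrypt each position:
  A(0) - P(15) = 11 = L
  U(20) - U(20) = 0 = A
  O(14) - Q(16) = 24 = Y
  T(19) - P(15) = 4 = E
  L(11) - U(20) = 17 = R
  F(5) - Q(16) = 15 = P
  G(6) - P(15) = 17 = R
  C(2) - U(20) = 8 = I
  C(2) - Q(16) = 12 = M
  T(19) - P(15) = 4 = E
Plaintext: LAYERPRIME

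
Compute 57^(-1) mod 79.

Step 1: We need x such that 57 * x = 1 (mod 79).
Step 2: Using the extended Euclidean algorithm or trial:
  57 * 61 = 3477 = 44 * 79 + 1.
Step 3: Since 3477 mod 79 = 1, the inverse is x = 61.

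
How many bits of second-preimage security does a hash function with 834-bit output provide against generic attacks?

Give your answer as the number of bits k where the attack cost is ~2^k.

Step 1: The hash has a 834-bit output.
Step 2: Second-preimage resistance means: given a specific input x, it should be infeasible to find a different y with h(y) = h(x).
With a 834-bit output, a generic search for a second preimage costs about 2^834 evaluations (each trial matches the fixed target with probability 2^-834).
Step 3: Security level = 834 bits.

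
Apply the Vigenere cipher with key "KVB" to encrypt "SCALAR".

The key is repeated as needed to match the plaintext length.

Step 1: Repeat key to match plaintext length:
  Plaintext: SCALAR
  Key:       KVBKVB
Step 2: Encrypt each letter:
  S(18) + K(10) = (18+10) mod 26 = 2 = C
  C(2) + V(21) = (2+21) mod 26 = 23 = X
  A(0) + B(1) = (0+1) mod 26 = 1 = B
  L(11) + K(10) = (11+10) mod 26 = 21 = V
  A(0) + V(21) = (0+21) mod 26 = 21 = V
  R(17) + B(1) = (17+1) mod 26 = 18 = S
Ciphertext: CXBVVS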